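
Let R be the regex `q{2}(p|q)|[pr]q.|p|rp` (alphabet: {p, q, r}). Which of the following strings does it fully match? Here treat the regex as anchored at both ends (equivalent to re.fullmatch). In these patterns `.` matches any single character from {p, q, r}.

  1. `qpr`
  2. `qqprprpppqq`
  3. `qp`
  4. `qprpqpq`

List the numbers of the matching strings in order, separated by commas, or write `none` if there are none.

none

1. `qpr` → no match
2. `qqprprpppqq` → no match
3. `qp` → no match
4. `qprpqpq` → no match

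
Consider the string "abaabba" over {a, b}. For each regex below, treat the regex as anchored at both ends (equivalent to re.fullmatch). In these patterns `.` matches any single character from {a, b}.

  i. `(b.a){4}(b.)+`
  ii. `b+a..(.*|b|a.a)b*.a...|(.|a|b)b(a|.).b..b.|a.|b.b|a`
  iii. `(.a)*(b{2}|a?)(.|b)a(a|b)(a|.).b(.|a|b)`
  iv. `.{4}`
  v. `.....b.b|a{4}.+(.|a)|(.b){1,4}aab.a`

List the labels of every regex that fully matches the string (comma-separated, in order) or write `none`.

i → no match — must start with "b"
ii → no match
iii → no match
iv → no match
v → match

v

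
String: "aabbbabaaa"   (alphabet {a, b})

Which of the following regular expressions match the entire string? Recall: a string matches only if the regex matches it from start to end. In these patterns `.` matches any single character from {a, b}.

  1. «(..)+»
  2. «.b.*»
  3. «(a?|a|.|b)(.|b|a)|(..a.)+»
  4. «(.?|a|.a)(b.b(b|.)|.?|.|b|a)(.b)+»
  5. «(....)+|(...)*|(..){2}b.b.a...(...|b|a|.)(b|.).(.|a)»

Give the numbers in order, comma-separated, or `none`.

1 → match
2 → no match
3 → no match
4 → no match — must end with "b"
5 → no match

1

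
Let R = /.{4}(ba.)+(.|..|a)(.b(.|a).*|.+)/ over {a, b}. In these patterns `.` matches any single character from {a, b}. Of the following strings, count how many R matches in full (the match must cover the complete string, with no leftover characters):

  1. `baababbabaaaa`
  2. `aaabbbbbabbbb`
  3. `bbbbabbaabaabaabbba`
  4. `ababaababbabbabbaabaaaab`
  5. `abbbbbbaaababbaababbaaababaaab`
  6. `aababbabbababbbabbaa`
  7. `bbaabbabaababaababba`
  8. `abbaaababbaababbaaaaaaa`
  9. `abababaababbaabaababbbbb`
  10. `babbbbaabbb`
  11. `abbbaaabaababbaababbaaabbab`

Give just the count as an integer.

0

1 → no match
2 → no match
3 → no match
4 → no match
5 → no match
6 → no match
7 → no match
8 → no match
9 → no match
10 → no match
11 → no match
Total matched: 0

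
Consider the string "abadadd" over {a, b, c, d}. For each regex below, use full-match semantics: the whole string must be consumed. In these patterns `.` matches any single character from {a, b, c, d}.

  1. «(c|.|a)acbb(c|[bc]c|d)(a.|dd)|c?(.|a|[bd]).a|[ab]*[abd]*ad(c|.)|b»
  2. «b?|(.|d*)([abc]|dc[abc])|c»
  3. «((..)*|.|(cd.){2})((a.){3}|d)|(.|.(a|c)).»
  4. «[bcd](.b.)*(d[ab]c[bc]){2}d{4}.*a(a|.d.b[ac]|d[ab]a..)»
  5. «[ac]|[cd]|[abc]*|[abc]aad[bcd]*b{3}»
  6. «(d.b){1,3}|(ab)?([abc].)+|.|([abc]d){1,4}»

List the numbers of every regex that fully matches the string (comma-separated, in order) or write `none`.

1, 3

1 → match
2 → no match
3 → match
4 → no match
5 → no match
6 → no match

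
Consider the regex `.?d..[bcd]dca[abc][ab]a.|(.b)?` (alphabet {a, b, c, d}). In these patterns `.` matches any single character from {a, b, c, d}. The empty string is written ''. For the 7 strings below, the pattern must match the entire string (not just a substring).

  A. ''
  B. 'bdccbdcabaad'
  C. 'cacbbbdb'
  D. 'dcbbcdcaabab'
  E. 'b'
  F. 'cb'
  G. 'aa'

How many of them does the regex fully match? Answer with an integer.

A → match
B → match
C → no match
D → no match
E → no match
F → match
G → no match
Total matched: 3

3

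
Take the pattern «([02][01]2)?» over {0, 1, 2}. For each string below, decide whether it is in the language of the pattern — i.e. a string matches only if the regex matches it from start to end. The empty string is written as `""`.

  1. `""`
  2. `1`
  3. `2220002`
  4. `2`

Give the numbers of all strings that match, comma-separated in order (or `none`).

1 → match
2 → no match
3 → no match
4 → no match

1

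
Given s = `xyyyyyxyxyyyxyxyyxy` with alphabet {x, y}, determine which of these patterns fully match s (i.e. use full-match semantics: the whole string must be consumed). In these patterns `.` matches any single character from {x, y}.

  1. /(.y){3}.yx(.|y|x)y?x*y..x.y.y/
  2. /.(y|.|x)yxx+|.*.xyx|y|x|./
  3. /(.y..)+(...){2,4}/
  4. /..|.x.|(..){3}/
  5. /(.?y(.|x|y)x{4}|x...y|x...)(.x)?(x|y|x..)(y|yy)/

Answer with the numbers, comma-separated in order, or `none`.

1 → match
2 → no match
3 → no match
4 → no match
5 → no match

1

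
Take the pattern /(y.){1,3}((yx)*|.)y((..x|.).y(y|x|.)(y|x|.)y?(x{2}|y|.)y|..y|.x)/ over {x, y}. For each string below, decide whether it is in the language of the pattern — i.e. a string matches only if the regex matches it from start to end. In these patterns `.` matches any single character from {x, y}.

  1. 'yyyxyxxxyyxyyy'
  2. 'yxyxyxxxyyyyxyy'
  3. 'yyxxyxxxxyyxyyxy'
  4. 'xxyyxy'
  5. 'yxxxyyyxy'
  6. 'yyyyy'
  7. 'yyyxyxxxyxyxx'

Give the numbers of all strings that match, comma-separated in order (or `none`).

1 → match
2 → no match
3 → no match
4 → no match — must start with 'y'
5 → no match
6 → no match
7 → no match

1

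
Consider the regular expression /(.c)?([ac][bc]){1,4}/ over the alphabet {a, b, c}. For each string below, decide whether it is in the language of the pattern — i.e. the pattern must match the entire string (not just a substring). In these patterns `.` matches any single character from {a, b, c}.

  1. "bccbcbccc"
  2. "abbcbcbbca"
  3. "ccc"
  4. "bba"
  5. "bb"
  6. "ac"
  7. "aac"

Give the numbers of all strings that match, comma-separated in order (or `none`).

1 → no match
2 → no match
3 → no match
4 → no match
5 → no match
6 → match
7 → no match

6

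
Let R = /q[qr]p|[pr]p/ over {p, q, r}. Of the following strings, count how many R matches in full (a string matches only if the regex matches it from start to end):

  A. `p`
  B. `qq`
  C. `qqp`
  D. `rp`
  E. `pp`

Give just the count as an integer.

3

A → no match
B → no match — must end with `p`
C → match
D → match
E → match
Total matched: 3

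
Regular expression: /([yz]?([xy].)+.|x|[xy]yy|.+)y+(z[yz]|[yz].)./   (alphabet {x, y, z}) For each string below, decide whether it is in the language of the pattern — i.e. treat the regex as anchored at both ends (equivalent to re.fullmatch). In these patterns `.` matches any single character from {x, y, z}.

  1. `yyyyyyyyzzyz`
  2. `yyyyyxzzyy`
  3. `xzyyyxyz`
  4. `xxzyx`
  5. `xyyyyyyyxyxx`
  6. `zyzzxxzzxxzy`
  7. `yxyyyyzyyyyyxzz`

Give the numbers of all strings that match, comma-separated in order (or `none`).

1 → no match
2 → no match
3 → no match
4 → no match
5 → no match
6 → no match
7 → no match

none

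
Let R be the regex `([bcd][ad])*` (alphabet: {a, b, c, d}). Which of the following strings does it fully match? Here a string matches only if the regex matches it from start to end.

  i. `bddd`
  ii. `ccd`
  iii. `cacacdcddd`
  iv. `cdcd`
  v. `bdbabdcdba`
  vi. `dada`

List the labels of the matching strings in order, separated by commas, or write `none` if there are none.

i, iii, iv, v, vi

i. `bddd` → match
ii. `ccd` → no match
iii. `cacacdcddd` → match
iv. `cdcd` → match
v. `bdbabdcdba` → match
vi. `dada` → match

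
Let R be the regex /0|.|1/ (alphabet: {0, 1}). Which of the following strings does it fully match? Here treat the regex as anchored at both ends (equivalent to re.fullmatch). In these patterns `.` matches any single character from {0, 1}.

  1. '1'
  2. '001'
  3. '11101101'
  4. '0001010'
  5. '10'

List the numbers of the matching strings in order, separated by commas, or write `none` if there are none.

1

1. '1' → match
2. '001' → no match
3. '11101101' → no match
4. '0001010' → no match
5. '10' → no match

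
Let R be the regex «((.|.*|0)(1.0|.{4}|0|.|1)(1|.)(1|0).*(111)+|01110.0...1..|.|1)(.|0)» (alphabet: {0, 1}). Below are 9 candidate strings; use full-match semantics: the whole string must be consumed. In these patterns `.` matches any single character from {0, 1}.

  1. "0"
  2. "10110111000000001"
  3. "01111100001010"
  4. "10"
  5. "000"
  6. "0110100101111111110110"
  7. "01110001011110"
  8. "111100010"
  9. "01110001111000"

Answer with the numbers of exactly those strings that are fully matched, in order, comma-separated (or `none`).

1 → no match
2 → no match
3 → no match
4 → match
5 → no match
6 → no match
7 → match
8 → no match
9 → match

4, 7, 9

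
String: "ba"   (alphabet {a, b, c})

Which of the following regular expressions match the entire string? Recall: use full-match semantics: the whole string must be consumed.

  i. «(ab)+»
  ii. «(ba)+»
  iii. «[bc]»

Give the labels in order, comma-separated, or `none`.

ii

i → no match — must start with "ab"
ii → match
iii → no match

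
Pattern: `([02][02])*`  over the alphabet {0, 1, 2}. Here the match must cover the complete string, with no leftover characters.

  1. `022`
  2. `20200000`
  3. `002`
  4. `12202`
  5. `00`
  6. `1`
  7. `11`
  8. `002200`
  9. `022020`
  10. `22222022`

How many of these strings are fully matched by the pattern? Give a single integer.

5

1. `022` → no match
2. `20200000` → match
3. `002` → no match
4. `12202` → no match
5. `00` → match
6. `1` → no match
7. `11` → no match
8. `002200` → match
9. `022020` → match
10. `22222022` → match
Total matched: 5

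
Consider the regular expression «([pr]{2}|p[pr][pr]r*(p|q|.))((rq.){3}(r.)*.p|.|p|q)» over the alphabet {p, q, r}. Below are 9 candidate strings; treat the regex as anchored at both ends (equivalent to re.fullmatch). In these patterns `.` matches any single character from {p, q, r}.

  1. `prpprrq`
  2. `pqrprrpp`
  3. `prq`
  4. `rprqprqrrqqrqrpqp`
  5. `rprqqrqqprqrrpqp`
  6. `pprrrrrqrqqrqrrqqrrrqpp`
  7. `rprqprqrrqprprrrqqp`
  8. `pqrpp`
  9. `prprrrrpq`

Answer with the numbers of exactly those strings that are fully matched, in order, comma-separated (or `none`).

3, 4, 6, 7, 9

1 → no match
2 → no match
3 → match
4 → match
5 → no match
6 → match
7 → match
8 → no match
9 → match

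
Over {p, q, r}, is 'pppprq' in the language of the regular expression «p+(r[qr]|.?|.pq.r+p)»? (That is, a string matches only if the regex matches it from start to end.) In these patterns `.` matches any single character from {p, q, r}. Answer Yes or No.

Yes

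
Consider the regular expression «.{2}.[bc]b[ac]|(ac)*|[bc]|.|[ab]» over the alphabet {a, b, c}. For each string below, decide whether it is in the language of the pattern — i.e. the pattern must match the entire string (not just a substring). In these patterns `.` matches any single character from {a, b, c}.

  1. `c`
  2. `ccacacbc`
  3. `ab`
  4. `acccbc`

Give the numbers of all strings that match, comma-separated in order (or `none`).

1, 4

1. `c` → match
2. `ccacacbc` → no match
3. `ab` → no match
4. `acccbc` → match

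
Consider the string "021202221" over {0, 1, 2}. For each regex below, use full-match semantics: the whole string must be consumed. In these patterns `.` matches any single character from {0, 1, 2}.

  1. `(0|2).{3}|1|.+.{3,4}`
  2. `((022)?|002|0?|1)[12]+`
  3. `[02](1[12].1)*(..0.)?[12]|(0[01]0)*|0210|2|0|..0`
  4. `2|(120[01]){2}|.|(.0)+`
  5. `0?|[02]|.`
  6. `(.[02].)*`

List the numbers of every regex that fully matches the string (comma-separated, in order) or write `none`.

1, 6

1 → match
2 → no match
3 → no match
4 → no match
5 → no match
6 → match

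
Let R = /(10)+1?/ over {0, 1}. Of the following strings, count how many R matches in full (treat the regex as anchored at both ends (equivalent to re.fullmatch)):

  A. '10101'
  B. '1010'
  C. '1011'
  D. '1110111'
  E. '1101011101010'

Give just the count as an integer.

A → match
B → match
C → no match
D → no match — must start with '10'
E → no match — must start with '10'
Total matched: 2

2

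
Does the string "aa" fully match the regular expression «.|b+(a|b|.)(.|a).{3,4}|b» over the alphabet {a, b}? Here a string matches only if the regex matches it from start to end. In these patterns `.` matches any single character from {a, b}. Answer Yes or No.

No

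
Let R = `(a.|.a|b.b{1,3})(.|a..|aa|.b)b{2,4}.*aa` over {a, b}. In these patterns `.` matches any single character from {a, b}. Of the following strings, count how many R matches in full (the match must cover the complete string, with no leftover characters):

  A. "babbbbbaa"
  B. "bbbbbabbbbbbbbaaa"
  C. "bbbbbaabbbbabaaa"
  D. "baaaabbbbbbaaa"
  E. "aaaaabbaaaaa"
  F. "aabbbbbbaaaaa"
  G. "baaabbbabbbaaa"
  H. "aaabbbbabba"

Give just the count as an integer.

A → match
B → match
C → match
D → match
E → match
F → match
G → match
H → no match — must end with "aa"
Total matched: 7

7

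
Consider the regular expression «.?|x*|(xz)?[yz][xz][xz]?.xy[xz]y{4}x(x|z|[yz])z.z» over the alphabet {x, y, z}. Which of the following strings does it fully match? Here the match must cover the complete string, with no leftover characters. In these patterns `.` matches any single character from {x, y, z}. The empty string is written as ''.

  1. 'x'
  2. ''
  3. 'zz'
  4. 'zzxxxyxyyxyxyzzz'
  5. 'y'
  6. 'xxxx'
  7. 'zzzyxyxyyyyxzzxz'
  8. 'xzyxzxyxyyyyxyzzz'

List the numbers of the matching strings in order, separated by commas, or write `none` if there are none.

1. 'x' → match
2. '' → match
3. 'zz' → no match
4 → no match
5. 'y' → match
6. 'xxxx' → match
7 → match
8 → match

1, 2, 5, 6, 7, 8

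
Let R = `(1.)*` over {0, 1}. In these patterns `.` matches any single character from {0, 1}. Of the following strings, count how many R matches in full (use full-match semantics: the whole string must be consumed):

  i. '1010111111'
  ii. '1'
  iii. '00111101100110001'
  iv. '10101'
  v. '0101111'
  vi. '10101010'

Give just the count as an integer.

i → match
ii → no match
iii → no match
iv → no match
v → no match
vi → match
Total matched: 2

2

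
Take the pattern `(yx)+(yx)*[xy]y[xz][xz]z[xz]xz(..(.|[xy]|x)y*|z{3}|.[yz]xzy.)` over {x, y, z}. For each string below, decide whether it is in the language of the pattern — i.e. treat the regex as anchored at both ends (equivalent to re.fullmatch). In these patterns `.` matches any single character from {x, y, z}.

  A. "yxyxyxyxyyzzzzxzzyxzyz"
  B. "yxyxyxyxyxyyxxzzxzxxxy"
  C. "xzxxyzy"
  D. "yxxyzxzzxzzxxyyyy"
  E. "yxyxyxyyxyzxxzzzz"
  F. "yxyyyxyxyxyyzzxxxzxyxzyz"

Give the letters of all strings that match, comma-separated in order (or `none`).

A → match
B → match
C → no match — must start with "yx"
D → match
E → no match
F → no match

A, B, D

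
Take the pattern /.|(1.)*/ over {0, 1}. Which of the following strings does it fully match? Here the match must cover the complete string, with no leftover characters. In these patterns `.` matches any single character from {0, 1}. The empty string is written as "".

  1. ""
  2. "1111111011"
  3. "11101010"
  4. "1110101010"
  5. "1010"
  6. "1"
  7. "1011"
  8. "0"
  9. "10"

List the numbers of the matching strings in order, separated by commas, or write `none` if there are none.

1, 2, 3, 4, 5, 6, 7, 8, 9

1. "" → match
2. "1111111011" → match
3. "11101010" → match
4. "1110101010" → match
5. "1010" → match
6. "1" → match
7. "1011" → match
8. "0" → match
9. "10" → match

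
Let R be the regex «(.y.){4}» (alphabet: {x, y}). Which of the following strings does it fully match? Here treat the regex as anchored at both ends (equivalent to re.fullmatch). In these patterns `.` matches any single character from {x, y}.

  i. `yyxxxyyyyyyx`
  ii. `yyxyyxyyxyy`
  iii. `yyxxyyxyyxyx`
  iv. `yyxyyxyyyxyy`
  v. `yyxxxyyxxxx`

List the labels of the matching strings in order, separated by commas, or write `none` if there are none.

i → no match
ii → no match
iii → match
iv → match
v → no match

iii, iv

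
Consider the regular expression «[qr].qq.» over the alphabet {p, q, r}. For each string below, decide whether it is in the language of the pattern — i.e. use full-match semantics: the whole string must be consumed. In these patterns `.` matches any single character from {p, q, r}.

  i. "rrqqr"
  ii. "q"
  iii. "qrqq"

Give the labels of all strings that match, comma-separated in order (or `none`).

i

i → match
ii → no match
iii → no match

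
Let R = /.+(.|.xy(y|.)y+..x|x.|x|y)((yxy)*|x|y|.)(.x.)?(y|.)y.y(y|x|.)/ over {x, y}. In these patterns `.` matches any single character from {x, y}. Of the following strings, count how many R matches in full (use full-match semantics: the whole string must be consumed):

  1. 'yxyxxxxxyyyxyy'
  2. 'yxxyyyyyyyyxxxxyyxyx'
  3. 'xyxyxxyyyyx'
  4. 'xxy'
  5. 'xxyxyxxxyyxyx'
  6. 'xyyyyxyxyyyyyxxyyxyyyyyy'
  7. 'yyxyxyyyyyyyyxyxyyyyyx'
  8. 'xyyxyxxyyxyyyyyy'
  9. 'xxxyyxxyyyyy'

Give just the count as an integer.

1 → match
2 → match
3 → match
4 → no match
5 → match
6 → match
7 → match
8 → match
9 → match
Total matched: 8

8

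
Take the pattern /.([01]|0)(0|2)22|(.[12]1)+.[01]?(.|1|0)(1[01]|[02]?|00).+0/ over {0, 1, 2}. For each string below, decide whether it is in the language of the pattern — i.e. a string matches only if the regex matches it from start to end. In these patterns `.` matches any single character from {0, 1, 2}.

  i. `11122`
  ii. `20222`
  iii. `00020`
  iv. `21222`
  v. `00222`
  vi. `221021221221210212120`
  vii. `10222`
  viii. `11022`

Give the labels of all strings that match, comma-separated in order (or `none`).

ii, iv, v, vi, vii, viii

i → no match
ii → match
iii → no match
iv → match
v → match
vi → match
vii → match
viii → match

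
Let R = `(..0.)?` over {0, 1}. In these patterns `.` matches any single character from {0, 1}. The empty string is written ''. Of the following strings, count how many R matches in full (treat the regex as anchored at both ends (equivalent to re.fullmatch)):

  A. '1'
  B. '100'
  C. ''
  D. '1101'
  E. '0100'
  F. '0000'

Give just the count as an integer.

A. '1' → no match
B. '100' → no match
C. '' → match
D. '1101' → match
E. '0100' → match
F. '0000' → match
Total matched: 4

4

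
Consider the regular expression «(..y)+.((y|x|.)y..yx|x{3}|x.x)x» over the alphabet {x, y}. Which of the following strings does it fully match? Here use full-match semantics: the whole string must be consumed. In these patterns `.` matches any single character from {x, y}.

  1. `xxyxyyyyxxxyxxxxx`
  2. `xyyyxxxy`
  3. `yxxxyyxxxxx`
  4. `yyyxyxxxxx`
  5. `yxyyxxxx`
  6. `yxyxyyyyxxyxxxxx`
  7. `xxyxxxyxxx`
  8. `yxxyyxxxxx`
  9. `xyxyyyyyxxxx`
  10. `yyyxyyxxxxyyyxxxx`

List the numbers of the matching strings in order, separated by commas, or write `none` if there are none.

1 → no match
2 → no match — must end with `x`
3 → no match
4 → no match
5 → match
6 → no match
7 → no match
8 → no match
9 → no match
10 → no match

5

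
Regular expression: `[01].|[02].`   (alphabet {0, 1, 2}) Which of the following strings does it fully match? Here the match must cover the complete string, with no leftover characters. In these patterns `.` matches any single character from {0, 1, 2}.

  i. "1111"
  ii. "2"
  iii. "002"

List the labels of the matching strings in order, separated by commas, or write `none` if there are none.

none

i → no match
ii → no match
iii → no match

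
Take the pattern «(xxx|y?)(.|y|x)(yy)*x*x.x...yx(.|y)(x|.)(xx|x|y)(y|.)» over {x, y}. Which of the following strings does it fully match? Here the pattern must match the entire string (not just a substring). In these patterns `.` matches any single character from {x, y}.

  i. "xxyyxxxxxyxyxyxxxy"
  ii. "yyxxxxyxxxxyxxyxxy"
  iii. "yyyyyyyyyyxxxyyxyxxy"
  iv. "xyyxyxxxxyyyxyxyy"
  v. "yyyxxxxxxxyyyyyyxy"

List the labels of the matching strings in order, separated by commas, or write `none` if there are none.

ii

i → no match
ii → match
iii → no match
iv → no match
v → no match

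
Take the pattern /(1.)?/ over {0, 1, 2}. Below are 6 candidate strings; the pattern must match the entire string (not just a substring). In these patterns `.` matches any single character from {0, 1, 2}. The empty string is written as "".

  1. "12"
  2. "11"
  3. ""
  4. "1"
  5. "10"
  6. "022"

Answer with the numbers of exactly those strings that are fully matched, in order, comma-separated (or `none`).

1, 2, 3, 5

1 → match
2 → match
3 → match
4 → no match
5 → match
6 → no match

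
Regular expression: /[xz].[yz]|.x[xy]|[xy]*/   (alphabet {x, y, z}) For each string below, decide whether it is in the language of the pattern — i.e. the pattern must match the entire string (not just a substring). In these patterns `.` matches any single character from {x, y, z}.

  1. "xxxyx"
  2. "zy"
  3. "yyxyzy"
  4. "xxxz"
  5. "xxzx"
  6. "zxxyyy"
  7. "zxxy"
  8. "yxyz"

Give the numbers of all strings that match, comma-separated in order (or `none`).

1

1 → match
2 → no match
3 → no match
4 → no match
5 → no match
6 → no match
7 → no match
8 → no match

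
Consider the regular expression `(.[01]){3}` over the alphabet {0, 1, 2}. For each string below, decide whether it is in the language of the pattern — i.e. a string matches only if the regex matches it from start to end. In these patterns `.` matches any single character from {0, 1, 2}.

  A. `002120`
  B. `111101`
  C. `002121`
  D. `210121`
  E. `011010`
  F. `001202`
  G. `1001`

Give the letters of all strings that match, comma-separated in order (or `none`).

A → match
B → match
C → match
D → match
E → match
F → no match
G → no match

A, B, C, D, E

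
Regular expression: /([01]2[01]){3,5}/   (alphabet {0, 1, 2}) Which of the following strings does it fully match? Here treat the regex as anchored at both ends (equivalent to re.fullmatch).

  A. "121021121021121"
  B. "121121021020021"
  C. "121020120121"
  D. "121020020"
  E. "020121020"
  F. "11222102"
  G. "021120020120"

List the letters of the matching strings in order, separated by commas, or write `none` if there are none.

A, B, C, D, E, G

A → match
B → match
C → match
D → match
E → match
F → no match
G → match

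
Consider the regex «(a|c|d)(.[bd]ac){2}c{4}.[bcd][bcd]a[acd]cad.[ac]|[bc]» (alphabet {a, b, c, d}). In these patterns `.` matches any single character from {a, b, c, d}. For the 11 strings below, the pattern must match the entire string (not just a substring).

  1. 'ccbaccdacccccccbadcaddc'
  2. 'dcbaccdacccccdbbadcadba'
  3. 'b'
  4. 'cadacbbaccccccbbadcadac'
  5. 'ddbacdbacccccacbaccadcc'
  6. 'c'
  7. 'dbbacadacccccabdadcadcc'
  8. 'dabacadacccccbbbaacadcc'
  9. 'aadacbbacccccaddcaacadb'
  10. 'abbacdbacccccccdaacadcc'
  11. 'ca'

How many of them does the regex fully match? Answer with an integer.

1 → match
2 → match
3 → match
4 → match
5 → match
6 → match
7 → match
8 → match
9 → no match
10 → match
11 → no match
Total matched: 9

9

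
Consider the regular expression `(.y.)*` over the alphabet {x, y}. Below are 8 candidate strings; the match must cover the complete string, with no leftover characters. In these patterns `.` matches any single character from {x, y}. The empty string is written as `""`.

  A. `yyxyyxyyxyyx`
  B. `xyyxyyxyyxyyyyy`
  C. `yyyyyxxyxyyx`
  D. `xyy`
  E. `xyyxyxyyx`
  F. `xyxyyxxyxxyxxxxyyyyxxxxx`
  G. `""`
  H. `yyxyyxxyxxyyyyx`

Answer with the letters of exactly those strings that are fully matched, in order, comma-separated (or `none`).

A, B, C, D, E, G, H

A → match
B → match
C → match
D → match
E → match
F → no match
G → match
H → match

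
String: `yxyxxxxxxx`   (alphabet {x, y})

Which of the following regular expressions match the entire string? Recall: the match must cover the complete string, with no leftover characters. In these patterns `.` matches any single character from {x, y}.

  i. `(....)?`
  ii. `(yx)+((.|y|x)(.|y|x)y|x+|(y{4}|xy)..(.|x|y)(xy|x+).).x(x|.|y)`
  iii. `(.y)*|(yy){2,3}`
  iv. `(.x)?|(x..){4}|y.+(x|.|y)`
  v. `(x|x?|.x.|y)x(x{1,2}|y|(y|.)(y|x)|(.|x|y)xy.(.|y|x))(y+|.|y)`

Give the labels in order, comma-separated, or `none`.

ii, iv

i → no match
ii → match
iii → no match
iv → match
v → no match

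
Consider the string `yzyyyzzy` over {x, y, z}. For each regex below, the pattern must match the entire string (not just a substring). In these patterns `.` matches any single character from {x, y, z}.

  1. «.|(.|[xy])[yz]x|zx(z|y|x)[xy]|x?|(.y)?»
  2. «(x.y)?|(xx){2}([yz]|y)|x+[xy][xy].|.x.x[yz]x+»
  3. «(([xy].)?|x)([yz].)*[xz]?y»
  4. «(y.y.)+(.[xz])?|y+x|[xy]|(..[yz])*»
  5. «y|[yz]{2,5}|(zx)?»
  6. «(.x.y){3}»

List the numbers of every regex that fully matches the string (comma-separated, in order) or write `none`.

3

1 → no match
2 → no match
3 → match
4 → no match
5 → no match
6 → no match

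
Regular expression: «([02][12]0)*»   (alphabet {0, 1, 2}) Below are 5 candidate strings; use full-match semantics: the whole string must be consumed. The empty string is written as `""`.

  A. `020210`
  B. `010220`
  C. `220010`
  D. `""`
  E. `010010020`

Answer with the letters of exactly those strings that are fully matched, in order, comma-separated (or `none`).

A, B, C, D, E

A → match
B → match
C → match
D → match
E → match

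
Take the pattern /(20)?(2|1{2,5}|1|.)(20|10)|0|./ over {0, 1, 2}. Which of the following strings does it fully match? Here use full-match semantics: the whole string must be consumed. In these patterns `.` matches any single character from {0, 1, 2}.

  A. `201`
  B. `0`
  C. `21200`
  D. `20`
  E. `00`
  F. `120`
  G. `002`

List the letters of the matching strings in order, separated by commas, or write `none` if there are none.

B, F

A → no match
B → match
C → no match
D → no match
E → no match
F → match
G → no match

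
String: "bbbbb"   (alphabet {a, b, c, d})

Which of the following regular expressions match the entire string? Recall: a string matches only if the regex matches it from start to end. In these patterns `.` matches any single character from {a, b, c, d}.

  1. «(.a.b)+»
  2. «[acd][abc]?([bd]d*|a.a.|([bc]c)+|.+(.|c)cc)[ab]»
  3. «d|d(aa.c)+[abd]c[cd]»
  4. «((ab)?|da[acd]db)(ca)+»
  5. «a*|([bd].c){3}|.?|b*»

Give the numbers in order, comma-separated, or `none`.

1 → no match
2 → no match
3 → no match
4 → no match — must end with "ca"
5 → match

5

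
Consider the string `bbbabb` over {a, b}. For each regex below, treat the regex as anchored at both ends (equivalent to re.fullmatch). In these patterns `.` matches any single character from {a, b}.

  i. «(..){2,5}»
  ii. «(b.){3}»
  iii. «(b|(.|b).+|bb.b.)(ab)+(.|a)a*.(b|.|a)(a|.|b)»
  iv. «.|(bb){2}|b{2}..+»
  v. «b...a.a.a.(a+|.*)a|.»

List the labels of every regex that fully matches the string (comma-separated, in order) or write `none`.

i → match
ii → match
iii → no match
iv → match
v → no match

i, ii, iv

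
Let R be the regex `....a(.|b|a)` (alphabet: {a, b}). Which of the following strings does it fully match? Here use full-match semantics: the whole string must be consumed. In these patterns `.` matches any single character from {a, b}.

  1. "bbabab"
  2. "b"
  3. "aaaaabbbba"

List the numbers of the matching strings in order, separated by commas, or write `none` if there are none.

1

1 → match
2 → no match
3 → no match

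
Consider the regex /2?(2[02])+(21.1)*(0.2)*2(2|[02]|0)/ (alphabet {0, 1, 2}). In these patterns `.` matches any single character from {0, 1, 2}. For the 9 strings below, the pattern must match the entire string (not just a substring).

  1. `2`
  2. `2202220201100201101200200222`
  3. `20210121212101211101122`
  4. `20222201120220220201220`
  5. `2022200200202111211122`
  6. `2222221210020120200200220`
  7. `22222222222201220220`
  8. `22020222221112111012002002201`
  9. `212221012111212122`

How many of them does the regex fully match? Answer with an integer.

0

1. `2` → no match
2 → no match
3 → no match
4 → no match
5 → no match
6 → no match
7 → no match
8 → no match
9 → no match
Total matched: 0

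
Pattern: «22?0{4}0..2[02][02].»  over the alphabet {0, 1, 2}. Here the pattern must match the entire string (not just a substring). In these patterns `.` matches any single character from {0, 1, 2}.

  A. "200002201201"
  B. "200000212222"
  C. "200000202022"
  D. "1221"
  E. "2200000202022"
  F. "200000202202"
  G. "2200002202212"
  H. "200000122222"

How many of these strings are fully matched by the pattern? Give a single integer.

A → no match
B → match
C → match
D → no match — must start with "2"
E → match
F → match
G → no match
H → match
Total matched: 5

5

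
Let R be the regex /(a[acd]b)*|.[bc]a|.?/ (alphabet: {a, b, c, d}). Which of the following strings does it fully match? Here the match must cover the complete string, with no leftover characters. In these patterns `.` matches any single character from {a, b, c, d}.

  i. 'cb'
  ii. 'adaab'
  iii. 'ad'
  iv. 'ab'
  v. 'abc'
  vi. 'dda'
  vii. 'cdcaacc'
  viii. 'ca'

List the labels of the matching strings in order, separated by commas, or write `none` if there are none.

i → no match
ii → no match
iii → no match
iv → no match
v → no match
vi → no match
vii → no match
viii → no match

none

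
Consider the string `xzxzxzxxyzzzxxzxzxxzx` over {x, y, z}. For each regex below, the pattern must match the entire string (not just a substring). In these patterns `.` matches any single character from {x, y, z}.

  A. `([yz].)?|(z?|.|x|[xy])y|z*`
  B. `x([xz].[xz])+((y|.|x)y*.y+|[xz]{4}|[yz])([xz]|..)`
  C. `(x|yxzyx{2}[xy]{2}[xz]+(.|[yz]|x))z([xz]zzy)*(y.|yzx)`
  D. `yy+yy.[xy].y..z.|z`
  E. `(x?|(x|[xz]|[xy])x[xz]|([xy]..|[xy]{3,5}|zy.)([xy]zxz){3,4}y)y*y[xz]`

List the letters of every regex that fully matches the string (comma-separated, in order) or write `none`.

A → no match
B → match
C → no match
D → no match
E → no match

B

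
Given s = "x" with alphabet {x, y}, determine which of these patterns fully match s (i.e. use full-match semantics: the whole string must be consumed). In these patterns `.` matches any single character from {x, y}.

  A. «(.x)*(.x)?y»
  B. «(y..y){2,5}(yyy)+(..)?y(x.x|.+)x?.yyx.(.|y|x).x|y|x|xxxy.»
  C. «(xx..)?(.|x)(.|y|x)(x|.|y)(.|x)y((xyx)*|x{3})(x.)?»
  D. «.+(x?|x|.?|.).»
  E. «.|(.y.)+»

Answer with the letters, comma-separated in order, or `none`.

A → no match — must end with "y"
B → match
C → no match
D → no match
E → match

B, E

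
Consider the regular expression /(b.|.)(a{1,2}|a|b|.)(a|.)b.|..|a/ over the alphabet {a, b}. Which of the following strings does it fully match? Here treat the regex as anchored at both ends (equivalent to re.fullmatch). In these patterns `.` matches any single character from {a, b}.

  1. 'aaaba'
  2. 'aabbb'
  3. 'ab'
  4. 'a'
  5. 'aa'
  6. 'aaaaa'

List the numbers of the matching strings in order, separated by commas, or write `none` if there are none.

1, 2, 3, 4, 5

1. 'aaaba' → match
2. 'aabbb' → match
3. 'ab' → match
4. 'a' → match
5. 'aa' → match
6. 'aaaaa' → no match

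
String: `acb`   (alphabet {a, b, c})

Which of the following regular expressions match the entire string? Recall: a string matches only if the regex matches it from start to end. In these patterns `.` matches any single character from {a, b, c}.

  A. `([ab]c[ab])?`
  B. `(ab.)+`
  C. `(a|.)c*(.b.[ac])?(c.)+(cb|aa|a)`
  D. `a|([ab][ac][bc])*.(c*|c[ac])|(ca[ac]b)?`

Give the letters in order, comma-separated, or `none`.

A → match
B → no match — must start with `ab`
C → no match
D → no match

A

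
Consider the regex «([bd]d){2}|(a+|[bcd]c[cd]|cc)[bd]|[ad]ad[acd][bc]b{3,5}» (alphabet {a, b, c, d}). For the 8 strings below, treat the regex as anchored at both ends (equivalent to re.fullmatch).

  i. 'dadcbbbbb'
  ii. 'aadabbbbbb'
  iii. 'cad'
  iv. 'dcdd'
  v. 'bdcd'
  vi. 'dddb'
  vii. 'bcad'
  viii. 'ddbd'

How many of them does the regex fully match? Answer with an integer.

4

i → match
ii → match
iii → no match
iv → match
v → no match
vi → no match
vii → no match
viii → match
Total matched: 4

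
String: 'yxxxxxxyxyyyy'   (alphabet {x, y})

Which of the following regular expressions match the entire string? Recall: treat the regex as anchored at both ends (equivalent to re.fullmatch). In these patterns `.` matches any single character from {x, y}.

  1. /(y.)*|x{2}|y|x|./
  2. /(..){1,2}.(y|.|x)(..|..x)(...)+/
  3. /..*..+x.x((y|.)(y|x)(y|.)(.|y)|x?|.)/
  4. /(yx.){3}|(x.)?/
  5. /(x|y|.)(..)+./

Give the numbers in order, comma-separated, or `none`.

1 → no match
2 → match
3 → match
4 → no match
5 → no match

2, 3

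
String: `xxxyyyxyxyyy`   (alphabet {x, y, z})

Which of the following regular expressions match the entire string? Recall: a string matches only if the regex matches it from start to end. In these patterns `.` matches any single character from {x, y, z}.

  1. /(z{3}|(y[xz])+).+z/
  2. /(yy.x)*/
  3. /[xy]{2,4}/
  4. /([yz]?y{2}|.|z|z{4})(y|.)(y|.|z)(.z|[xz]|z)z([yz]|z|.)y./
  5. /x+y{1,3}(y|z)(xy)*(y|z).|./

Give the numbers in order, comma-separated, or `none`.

1 → no match — must end with `z`
2 → no match
3 → no match
4 → no match
5 → match

5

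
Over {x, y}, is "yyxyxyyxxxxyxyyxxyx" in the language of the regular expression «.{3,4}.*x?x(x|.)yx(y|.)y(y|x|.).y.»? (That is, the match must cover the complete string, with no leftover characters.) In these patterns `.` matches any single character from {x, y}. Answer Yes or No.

Yes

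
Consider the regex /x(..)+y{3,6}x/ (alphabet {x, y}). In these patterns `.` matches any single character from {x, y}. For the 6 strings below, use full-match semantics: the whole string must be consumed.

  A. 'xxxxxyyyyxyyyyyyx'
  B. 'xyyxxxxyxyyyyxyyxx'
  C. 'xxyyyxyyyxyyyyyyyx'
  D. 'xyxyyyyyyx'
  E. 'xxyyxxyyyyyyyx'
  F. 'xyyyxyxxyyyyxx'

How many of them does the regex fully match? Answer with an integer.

A → match
B → no match — must end with 'yx'
C → match
D → match
E → match
F → no match — must end with 'yx'
Total matched: 4

4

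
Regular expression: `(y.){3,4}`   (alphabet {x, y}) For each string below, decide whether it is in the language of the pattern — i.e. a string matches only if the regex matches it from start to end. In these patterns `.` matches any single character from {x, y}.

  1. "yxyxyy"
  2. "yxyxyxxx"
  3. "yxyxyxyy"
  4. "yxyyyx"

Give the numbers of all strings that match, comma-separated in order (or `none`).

1 → match
2 → no match
3 → match
4 → match

1, 3, 4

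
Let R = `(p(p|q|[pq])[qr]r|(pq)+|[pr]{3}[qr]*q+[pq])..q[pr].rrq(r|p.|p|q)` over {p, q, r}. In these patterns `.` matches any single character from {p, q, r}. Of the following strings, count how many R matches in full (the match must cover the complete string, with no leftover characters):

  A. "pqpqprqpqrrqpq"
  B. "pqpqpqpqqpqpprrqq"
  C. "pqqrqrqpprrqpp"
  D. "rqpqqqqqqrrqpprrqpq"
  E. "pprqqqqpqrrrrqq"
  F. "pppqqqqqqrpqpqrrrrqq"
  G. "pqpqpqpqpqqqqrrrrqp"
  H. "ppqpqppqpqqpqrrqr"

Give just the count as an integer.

A → match
B → match
C → match
D → no match
E → match
F → no match
G → match
H → no match
Total matched: 5

5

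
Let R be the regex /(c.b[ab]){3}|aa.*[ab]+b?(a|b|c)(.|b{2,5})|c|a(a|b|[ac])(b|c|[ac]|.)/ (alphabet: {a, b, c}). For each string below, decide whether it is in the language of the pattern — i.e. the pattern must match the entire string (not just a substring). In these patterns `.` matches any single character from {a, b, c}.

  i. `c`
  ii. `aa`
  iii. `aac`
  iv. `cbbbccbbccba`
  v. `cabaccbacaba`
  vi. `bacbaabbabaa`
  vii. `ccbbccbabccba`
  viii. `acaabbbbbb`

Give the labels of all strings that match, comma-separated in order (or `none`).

i, iii, iv, v

i. `c` → match
ii. `aa` → no match
iii. `aac` → match
iv. `cbbbccbbccba` → match
v. `cabaccbacaba` → match
vi. `bacbaabbabaa` → no match
vii → no match
viii. `acaabbbbbb` → no match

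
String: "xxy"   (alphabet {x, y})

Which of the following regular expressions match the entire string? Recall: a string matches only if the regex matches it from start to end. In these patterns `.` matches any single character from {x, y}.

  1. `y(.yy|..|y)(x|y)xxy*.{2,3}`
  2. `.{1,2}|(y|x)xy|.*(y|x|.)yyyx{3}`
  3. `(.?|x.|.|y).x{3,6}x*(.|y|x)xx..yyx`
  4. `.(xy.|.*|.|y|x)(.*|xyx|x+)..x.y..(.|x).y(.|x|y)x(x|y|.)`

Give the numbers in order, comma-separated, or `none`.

1 → no match — must start with "y"
2 → match
3 → no match — must end with "yyx"
4 → no match

2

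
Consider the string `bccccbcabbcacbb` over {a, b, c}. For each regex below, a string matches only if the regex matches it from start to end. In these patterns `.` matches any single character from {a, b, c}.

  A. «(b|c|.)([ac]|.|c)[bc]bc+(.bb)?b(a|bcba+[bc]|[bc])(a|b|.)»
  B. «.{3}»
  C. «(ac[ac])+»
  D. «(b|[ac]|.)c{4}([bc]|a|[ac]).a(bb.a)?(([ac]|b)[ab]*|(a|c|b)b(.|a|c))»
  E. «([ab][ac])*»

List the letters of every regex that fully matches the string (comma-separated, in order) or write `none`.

D

A → no match
B → no match
C → no match — must start with `ac`
D → match
E → no match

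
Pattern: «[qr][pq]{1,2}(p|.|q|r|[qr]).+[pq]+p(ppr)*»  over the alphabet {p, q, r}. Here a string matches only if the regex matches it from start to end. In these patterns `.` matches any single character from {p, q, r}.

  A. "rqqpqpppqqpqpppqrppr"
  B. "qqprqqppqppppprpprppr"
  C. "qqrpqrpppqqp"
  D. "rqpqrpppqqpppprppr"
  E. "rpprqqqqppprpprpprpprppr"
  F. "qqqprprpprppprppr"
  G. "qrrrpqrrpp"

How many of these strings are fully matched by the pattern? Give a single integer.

A → no match
B → match
C → match
D → match
E → match
F → no match
G → no match
Total matched: 4

4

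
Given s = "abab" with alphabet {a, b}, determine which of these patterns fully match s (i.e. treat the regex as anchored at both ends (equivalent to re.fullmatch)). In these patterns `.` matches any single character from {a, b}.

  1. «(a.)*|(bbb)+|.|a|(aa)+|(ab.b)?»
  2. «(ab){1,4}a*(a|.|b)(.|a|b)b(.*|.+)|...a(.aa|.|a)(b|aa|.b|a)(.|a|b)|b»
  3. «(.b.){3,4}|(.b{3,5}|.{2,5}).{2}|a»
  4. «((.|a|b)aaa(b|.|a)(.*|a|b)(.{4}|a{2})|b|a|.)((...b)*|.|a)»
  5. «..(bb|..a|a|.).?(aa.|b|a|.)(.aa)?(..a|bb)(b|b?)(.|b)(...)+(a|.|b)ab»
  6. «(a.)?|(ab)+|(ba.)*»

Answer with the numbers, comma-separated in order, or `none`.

1, 3, 6

1 → match
2 → no match
3 → match
4 → no match
5 → no match
6 → match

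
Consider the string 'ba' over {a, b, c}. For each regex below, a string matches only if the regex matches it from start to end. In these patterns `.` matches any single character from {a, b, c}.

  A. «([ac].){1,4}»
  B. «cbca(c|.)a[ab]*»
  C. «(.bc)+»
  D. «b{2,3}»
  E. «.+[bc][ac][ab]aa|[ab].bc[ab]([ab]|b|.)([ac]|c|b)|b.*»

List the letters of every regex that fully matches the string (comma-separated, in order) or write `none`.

E

A → no match
B → no match — must start with 'cbca'
C → no match — must end with 'bc'
D → no match — must end with 'b'
E → match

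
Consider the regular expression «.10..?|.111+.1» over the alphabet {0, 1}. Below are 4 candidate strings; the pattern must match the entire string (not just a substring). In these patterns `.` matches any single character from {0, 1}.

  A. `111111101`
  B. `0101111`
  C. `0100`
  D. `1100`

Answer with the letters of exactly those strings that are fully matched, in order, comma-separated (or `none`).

A, C, D

A → match
B → no match
C → match
D → match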